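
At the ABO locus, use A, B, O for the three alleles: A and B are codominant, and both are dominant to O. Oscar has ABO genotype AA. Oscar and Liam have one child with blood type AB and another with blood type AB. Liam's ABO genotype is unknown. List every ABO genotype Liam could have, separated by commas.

AB, BB, BO

For each candidate genotype of Liam, check whether crossing it with AA can produce every observed child phenotype.
  AA → possible child types {A} ✗
  AB → possible child types {A, AB} ✓
  AO → possible child types {A} ✗
  BB → possible child types {AB} ✓
  BO → possible child types {A, AB} ✓
  OO → possible child types {A} ✗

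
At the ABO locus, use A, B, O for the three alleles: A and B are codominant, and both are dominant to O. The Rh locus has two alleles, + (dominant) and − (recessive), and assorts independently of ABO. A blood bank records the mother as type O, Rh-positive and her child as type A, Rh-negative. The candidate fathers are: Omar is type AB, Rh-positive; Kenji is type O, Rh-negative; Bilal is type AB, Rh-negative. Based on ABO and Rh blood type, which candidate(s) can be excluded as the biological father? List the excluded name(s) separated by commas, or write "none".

Kenji

A candidate is excluded only if no genotype consistent with his phenotype could produce a type A, Rh-negative child with a type O, Rh-positive mother.
Kenji (type O, Rh-): no genotype consistent with that phenotype can produce a type-A Rh- child with a type-O mother.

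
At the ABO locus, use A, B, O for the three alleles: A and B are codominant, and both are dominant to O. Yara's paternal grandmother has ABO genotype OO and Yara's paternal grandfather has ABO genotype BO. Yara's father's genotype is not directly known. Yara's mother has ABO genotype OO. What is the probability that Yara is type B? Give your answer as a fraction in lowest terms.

Yara's father's ABO genotype from OO × BO: 1/2 BO, 1/2 OO.
Crossing each possibility with the mother OO and summing P(type B): 1/2·1/2 + 1/2·0 = 1/4.

1/4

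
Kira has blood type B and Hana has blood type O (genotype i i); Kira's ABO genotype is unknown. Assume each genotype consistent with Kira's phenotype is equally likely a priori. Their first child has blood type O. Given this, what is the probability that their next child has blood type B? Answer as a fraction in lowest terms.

Possible genotypes: Kira ∈ {I^B I^B, I^B i}; Hana ∈ {i i}.
Weight each parental genotype pair by prior × P(type-O child):
  I^B i × i i: posterior weight 1; P(next child type B) = 1/2.
Weighted sum = 1/2.

1/2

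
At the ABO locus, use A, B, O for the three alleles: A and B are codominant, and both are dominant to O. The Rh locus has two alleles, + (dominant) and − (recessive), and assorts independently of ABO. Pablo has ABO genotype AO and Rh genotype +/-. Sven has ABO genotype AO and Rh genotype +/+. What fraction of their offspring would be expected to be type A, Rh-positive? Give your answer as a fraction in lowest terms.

ABO cross AO × AO → offspring phenotypes: 1/4 O, 3/4 A.
Rh cross +/- × +/+ → 1 Rh+.
Independent loci: P(type A, Rh-positive) = 3/4 × 1 = 3/4.

3/4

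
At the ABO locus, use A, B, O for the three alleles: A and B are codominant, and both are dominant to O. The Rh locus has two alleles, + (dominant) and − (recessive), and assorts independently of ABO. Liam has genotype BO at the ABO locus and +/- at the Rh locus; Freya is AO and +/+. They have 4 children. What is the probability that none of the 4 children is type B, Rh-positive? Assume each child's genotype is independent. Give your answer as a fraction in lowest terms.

81/256

ABO cross BO × AO → 1/4 O, 1/4 A, 1/4 B, 1/4 AB.
Rh cross +/- × +/+ → 1 Rh+; so P(type B, Rh-positive) = 1/4 × 1 = 1/4 per child.
P(not type B, Rh-positive) = 3/4 for one child; (3/4)^4 = 81/256.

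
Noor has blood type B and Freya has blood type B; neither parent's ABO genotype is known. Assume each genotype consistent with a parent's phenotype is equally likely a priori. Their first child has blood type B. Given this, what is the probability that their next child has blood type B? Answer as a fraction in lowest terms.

Possible genotypes: Noor ∈ {BB, BO}; Freya ∈ {BB, BO}.
Weight each parental genotype pair by prior × P(type-B child):
  BB × BB: posterior weight 4/15; P(next child type B) = 1.
  BB × BO: posterior weight 4/15; P(next child type B) = 1.
  BO × BB: posterior weight 4/15; P(next child type B) = 1.
  BO × BO: posterior weight 1/5; P(next child type B) = 3/4.
Weighted sum = 19/20.

19/20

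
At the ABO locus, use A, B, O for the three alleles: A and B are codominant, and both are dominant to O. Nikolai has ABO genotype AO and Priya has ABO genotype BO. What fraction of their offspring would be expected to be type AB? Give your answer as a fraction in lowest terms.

1/4

ABO cross AO × BO → offspring phenotypes: 1/4 O, 1/4 A, 1/4 B, 1/4 AB.
So P(type AB) = 1/4.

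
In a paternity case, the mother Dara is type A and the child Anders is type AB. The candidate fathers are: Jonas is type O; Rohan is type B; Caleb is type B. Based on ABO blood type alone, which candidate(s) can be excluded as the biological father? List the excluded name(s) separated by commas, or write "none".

Jonas

A candidate is excluded only if no genotype consistent with his phenotype could produce a type AB child with a type A mother.
Jonas (type O): no genotype consistent with that phenotype can produce a type-AB child with a type-A mother.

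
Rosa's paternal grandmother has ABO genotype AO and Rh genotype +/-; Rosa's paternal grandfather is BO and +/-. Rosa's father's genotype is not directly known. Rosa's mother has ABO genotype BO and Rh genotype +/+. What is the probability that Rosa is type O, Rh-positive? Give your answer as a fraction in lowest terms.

1/4

Rosa's father's ABO genotype from AO × BO: 1/4 AB, 1/4 AO, 1/4 BO, 1/4 OO.
Crossing each possibility with the mother BO and summing P(type O): 1/4·0 + 1/4·1/4 + 1/4·1/4 + 1/4·1/2 = 1/4.
Similarly for Rh via the father's Rh distribution: P(Rh+) = 1.
Independent loci: 1/4 × 1 = 1/4.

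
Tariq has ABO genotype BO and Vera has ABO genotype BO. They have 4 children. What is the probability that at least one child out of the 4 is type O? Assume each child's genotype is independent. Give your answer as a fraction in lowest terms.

175/256

ABO cross BO × BO → 1/4 O, 3/4 B.
So P(type O) = 1/4 per child.
P(none) = (3/4)^4 = 81/256; P(at least one) = 1 − 81/256 = 175/256.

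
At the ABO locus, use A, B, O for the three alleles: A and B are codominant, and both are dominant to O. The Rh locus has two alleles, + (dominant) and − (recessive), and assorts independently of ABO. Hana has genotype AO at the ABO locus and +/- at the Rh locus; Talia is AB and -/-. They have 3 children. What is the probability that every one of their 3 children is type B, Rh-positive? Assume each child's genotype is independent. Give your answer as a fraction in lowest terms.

1/512

ABO cross AO × AB → 1/2 A, 1/4 B, 1/4 AB.
Rh cross +/- × -/- → 1/2 Rh+, 1/2 Rh-; so P(type B, Rh-positive) = 1/4 × 1/2 = 1/8 per child.
All 3 independent: (1/8)^3 = 1/512.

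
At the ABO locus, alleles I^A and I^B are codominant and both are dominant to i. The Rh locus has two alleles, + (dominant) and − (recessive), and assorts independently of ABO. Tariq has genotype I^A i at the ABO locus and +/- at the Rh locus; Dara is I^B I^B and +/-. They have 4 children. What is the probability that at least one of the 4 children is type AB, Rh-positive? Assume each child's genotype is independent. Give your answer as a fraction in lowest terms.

ABO cross I^A i × I^B I^B → 1/2 B, 1/2 AB.
Rh cross +/- × +/- → 3/4 Rh+, 1/4 Rh-; so P(type AB, Rh-positive) = 1/2 × 3/4 = 3/8 per child.
P(none) = (5/8)^4 = 625/4096; P(at least one) = 1 − 625/4096 = 3471/4096.

3471/4096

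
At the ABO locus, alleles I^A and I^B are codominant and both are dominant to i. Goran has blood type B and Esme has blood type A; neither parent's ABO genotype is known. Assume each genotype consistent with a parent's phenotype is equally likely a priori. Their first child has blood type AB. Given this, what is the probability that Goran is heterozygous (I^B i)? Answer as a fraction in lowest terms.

1/3

Possible genotypes: Goran ∈ {I^B I^B, I^B i}; Esme ∈ {I^A I^A, I^A i}.
Weight each parental genotype pair by prior × P(type-AB child):
  I^B I^B × I^A I^A: posterior weight 4/9.
  I^B I^B × I^A i: posterior weight 2/9.
  I^B i × I^A I^A: posterior weight 2/9.
  I^B i × I^A i: posterior weight 1/9.
Sum the posterior weight over pairs where Goran is I^B i: 1/3.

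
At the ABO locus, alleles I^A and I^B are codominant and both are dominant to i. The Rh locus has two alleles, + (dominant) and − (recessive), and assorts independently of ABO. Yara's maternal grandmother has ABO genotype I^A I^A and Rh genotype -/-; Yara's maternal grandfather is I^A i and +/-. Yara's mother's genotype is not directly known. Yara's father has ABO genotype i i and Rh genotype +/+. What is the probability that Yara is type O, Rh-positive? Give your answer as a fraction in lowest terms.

1/4

Yara's mother's ABO genotype from I^A I^A × I^A i: 1/2 I^A I^A, 1/2 I^A i.
Crossing each possibility with the father i i and summing P(type O): 1/2·0 + 1/2·1/2 = 1/4.
Similarly for Rh via the mother's Rh distribution: P(Rh+) = 1.
Independent loci: 1/4 × 1 = 1/4.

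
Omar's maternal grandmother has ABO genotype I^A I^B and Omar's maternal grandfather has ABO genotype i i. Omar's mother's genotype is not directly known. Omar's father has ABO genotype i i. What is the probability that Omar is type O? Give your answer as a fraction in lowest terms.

Omar's mother's ABO genotype from I^A I^B × i i: 1/2 I^A i, 1/2 I^B i.
Crossing each possibility with the father i i and summing P(type O): 1/2·1/2 + 1/2·1/2 = 1/2.

1/2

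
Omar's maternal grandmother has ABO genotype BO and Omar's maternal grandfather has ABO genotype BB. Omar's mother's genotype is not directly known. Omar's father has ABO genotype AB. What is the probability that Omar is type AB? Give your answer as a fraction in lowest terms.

Omar's mother's ABO genotype from BO × BB: 1/2 BB, 1/2 BO.
Crossing each possibility with the father AB and summing P(type AB): 1/2·1/2 + 1/2·1/4 = 3/8.

3/8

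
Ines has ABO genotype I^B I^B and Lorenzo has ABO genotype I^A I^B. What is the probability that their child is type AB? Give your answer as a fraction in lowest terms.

ABO cross I^B I^B × I^A I^B → offspring phenotypes: 1/2 B, 1/2 AB.
So P(type AB) = 1/2.

1/2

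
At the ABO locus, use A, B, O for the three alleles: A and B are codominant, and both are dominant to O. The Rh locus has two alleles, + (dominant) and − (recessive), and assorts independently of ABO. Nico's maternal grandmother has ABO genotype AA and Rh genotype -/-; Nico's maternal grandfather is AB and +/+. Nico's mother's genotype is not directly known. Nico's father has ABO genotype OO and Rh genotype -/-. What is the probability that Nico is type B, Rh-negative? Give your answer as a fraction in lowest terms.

Nico's mother's ABO genotype from AA × AB: 1/2 AA, 1/2 AB.
Crossing each possibility with the father OO and summing P(type B): 1/2·0 + 1/2·1/2 = 1/4.
Similarly for Rh via the mother's Rh distribution: P(Rh-) = 1/2.
Independent loci: 1/4 × 1/2 = 1/8.

1/8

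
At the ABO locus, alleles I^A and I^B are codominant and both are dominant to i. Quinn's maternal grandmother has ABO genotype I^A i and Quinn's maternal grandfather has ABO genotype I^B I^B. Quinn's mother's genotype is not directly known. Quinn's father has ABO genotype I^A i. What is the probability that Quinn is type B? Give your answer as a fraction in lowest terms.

Quinn's mother's ABO genotype from I^A i × I^B I^B: 1/2 I^A I^B, 1/2 I^B i.
Crossing each possibility with the father I^A i and summing P(type B): 1/2·1/4 + 1/2·1/4 = 1/4.

1/4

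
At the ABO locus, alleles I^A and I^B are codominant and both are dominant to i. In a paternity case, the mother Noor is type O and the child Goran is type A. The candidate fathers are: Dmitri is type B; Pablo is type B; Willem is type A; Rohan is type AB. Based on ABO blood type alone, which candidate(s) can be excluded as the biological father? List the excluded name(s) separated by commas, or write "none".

A candidate is excluded only if no genotype consistent with his phenotype could produce a type A child with a type O mother.
Dmitri (type B): no genotype consistent with that phenotype can produce a type-A child with a type-O mother.
Pablo (type B): no genotype consistent with that phenotype can produce a type-A child with a type-O mother.

Dmitri, Pablo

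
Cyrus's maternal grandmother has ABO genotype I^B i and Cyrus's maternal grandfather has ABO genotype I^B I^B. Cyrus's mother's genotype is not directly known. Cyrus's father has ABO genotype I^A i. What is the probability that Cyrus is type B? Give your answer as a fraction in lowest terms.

3/8

Cyrus's mother's ABO genotype from I^B i × I^B I^B: 1/2 I^B I^B, 1/2 I^B i.
Crossing each possibility with the father I^A i and summing P(type B): 1/2·1/2 + 1/2·1/4 = 3/8.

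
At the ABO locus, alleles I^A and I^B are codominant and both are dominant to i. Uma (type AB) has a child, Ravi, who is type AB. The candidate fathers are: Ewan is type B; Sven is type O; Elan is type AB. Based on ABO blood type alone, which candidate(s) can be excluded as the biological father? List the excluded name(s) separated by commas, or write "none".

Sven

A candidate is excluded only if no genotype consistent with his phenotype could produce a type AB child with a type AB mother.
Sven (type O): no genotype consistent with that phenotype can produce a type-AB child with a type-AB mother.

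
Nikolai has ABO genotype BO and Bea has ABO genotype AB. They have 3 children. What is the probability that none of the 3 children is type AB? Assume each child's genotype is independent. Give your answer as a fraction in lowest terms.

27/64

ABO cross BO × AB → 1/4 A, 1/2 B, 1/4 AB.
So P(type AB) = 1/4 per child.
P(not type AB) = 3/4 for one child; (3/4)^3 = 27/64.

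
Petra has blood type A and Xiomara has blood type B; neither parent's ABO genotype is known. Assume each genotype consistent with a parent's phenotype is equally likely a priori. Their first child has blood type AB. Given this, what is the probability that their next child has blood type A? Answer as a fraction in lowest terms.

5/36

Possible genotypes: Petra ∈ {I^A I^A, I^A i}; Xiomara ∈ {I^B I^B, I^B i}.
Weight each parental genotype pair by prior × P(type-AB child):
  I^A I^A × I^B I^B: posterior weight 4/9; P(next child type A) = 0.
  I^A I^A × I^B i: posterior weight 2/9; P(next child type A) = 1/2.
  I^A i × I^B I^B: posterior weight 2/9; P(next child type A) = 0.
  I^A i × I^B i: posterior weight 1/9; P(next child type A) = 1/4.
Weighted sum = 5/36.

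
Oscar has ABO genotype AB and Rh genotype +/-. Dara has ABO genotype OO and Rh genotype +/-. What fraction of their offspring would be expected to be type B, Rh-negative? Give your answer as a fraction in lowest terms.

ABO cross AB × OO → offspring phenotypes: 1/2 A, 1/2 B.
Rh cross +/- × +/- → 3/4 Rh+, 1/4 Rh-.
Independent loci: P(type B, Rh-negative) = 1/2 × 1/4 = 1/8.

1/8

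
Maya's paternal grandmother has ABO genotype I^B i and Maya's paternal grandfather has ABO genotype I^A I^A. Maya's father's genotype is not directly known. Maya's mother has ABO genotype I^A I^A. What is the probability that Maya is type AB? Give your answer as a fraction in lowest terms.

Maya's father's ABO genotype from I^B i × I^A I^A: 1/2 I^A I^B, 1/2 I^A i.
Crossing each possibility with the mother I^A I^A and summing P(type AB): 1/2·1/2 + 1/2·0 = 1/4.

1/4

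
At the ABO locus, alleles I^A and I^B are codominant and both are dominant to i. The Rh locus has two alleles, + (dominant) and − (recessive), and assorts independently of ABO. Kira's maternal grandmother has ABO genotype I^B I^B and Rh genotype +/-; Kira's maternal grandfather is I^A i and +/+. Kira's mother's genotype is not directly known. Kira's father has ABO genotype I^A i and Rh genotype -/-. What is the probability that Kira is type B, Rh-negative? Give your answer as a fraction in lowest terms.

1/16

Kira's mother's ABO genotype from I^B I^B × I^A i: 1/2 I^A I^B, 1/2 I^B i.
Crossing each possibility with the father I^A i and summing P(type B): 1/2·1/4 + 1/2·1/4 = 1/4.
Similarly for Rh via the mother's Rh distribution: P(Rh-) = 1/4.
Independent loci: 1/4 × 1/4 = 1/16.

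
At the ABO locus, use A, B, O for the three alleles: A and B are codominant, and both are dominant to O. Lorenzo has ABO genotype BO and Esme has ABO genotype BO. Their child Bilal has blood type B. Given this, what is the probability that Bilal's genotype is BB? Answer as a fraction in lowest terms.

Cross BO × BO → 1/4 BB, 1/2 BO, 1/4 OO.
Type-B genotypes among offspring: BB (1/4), BO (1/2); total 3/4.
P(BB | type B) = (1/4) / (3/4) = 1/3.

1/3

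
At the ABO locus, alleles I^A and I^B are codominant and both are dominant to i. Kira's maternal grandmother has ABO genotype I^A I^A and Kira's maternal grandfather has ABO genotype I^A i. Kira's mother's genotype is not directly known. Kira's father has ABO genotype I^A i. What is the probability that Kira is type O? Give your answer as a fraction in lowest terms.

Kira's mother's ABO genotype from I^A I^A × I^A i: 1/2 I^A I^A, 1/2 I^A i.
Crossing each possibility with the father I^A i and summing P(type O): 1/2·0 + 1/2·1/4 = 1/8.

1/8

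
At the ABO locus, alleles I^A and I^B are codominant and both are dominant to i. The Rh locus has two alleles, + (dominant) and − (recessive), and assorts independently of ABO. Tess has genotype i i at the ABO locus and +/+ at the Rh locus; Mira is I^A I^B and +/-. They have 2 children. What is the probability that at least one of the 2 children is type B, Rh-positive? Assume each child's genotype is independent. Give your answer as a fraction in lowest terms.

3/4

ABO cross i i × I^A I^B → 1/2 A, 1/2 B.
Rh cross +/+ × +/- → 1 Rh+; so P(type B, Rh-positive) = 1/2 × 1 = 1/2 per child.
P(none) = (1/2)^2 = 1/4; P(at least one) = 1 − 1/4 = 3/4.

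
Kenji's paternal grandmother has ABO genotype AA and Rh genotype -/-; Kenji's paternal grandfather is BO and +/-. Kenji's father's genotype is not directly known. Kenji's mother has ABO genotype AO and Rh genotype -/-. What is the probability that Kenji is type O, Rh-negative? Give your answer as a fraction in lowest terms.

3/32

Kenji's father's ABO genotype from AA × BO: 1/2 AB, 1/2 AO.
Crossing each possibility with the mother AO and summing P(type O): 1/2·0 + 1/2·1/4 = 1/8.
Similarly for Rh via the father's Rh distribution: P(Rh-) = 3/4.
Independent loci: 1/8 × 3/4 = 3/32.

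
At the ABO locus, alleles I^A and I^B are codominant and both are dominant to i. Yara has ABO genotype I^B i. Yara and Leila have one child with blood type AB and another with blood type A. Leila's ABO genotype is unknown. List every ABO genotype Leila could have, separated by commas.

I^A I^A, I^A I^B, I^A i

For each candidate genotype of Leila, check whether crossing it with I^B i can produce every observed child phenotype.
  I^A I^A → possible child types {A, AB} ✓
  I^A I^B → possible child types {A, B, AB} ✓
  I^A i → possible child types {O, A, B, AB} ✓
  I^B I^B → possible child types {B} ✗
  I^B i → possible child types {O, B} ✗
  i i → possible child types {O, B} ✗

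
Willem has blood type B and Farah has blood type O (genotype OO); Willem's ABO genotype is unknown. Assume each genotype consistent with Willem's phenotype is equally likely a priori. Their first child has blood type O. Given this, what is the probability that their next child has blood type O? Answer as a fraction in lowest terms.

Possible genotypes: Willem ∈ {BB, BO}; Farah ∈ {OO}.
Weight each parental genotype pair by prior × P(type-O child):
  BO × OO: posterior weight 1; P(next child type O) = 1/2.
Weighted sum = 1/2.

1/2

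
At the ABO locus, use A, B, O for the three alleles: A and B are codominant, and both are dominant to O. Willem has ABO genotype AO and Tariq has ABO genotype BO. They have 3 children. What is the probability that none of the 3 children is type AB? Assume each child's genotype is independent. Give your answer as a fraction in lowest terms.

27/64

ABO cross AO × BO → 1/4 O, 1/4 A, 1/4 B, 1/4 AB.
So P(type AB) = 1/4 per child.
P(not type AB) = 3/4 for one child; (3/4)^3 = 27/64.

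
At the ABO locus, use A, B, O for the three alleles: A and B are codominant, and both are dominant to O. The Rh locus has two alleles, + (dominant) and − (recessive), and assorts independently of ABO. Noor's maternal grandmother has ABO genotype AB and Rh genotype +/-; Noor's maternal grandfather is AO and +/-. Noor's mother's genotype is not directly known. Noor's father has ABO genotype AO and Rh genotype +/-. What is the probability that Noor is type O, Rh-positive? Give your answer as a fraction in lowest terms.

3/32

Noor's mother's ABO genotype from AB × AO: 1/4 AA, 1/4 AB, 1/4 AO, 1/4 BO.
Crossing each possibility with the father AO and summing P(type O): 1/4·0 + 1/4·0 + 1/4·1/4 + 1/4·1/4 = 1/8.
Similarly for Rh via the mother's Rh distribution: P(Rh+) = 3/4.
Independent loci: 1/8 × 3/4 = 3/32.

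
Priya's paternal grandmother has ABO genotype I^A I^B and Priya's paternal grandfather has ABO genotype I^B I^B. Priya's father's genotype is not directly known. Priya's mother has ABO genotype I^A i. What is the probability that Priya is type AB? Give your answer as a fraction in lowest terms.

3/8

Priya's father's ABO genotype from I^A I^B × I^B I^B: 1/2 I^A I^B, 1/2 I^B I^B.
Crossing each possibility with the mother I^A i and summing P(type AB): 1/2·1/4 + 1/2·1/2 = 3/8.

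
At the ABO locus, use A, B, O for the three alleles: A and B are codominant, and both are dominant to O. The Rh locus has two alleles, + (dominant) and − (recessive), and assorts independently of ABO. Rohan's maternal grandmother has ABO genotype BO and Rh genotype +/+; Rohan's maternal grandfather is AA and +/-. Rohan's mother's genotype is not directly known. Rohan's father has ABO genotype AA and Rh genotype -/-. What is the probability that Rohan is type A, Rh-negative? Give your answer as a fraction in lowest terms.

Rohan's mother's ABO genotype from BO × AA: 1/2 AB, 1/2 AO.
Crossing each possibility with the father AA and summing P(type A): 1/2·1/2 + 1/2·1 = 3/4.
Similarly for Rh via the mother's Rh distribution: P(Rh-) = 1/4.
Independent loci: 3/4 × 1/4 = 3/16.

3/16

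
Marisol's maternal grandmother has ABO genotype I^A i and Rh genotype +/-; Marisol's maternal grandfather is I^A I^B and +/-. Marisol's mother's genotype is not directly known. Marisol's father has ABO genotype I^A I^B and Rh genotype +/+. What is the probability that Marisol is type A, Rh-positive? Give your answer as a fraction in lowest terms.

3/8

Marisol's mother's ABO genotype from I^A i × I^A I^B: 1/4 I^A I^A, 1/4 I^A I^B, 1/4 I^A i, 1/4 I^B i.
Crossing each possibility with the father I^A I^B and summing P(type A): 1/4·1/2 + 1/4·1/4 + 1/4·1/2 + 1/4·1/4 = 3/8.
Similarly for Rh via the mother's Rh distribution: P(Rh+) = 1.
Independent loci: 3/8 × 1 = 3/8.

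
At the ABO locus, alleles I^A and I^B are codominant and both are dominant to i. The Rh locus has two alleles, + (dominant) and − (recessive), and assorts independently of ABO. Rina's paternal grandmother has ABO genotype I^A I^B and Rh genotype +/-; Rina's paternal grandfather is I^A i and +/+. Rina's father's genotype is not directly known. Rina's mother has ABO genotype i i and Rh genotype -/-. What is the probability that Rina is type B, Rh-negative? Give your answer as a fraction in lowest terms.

1/16

Rina's father's ABO genotype from I^A I^B × I^A i: 1/4 I^A I^A, 1/4 I^A I^B, 1/4 I^A i, 1/4 I^B i.
Crossing each possibility with the mother i i and summing P(type B): 1/4·0 + 1/4·1/2 + 1/4·0 + 1/4·1/2 = 1/4.
Similarly for Rh via the father's Rh distribution: P(Rh-) = 1/4.
Independent loci: 1/4 × 1/4 = 1/16.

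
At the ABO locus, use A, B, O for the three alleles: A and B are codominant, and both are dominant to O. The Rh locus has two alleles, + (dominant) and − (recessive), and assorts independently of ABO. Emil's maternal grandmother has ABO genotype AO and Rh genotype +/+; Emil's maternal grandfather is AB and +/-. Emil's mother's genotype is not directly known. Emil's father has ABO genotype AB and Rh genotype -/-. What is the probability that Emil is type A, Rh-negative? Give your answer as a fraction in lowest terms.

Emil's mother's ABO genotype from AO × AB: 1/4 AA, 1/4 AB, 1/4 AO, 1/4 BO.
Crossing each possibility with the father AB and summing P(type A): 1/4·1/2 + 1/4·1/4 + 1/4·1/2 + 1/4·1/4 = 3/8.
Similarly for Rh via the mother's Rh distribution: P(Rh-) = 1/4.
Independent loci: 3/8 × 1/4 = 3/32.

3/32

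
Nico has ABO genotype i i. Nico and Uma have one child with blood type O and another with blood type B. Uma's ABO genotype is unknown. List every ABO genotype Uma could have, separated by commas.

For each candidate genotype of Uma, check whether crossing it with i i can produce every observed child phenotype.
  I^A I^A → possible child types {A} ✗
  I^A I^B → possible child types {A, B} ✗
  I^A i → possible child types {O, A} ✗
  I^B I^B → possible child types {B} ✗
  I^B i → possible child types {O, B} ✓
  i i → possible child types {O} ✗

I^B i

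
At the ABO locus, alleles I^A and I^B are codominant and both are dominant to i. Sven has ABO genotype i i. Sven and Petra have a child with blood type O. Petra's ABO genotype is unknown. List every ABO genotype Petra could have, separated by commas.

For each candidate genotype of Petra, check whether crossing it with i i can produce every observed child phenotype.
  I^A I^A → possible child types {A} ✗
  I^A I^B → possible child types {A, B} ✗
  I^A i → possible child types {O, A} ✓
  I^B I^B → possible child types {B} ✗
  I^B i → possible child types {O, B} ✓
  i i → possible child types {O} ✓

I^A i, I^B i, i i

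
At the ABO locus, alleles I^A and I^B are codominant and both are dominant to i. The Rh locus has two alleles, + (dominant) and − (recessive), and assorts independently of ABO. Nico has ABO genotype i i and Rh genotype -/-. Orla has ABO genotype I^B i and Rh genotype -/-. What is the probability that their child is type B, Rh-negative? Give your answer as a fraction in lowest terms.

ABO cross i i × I^B i → offspring phenotypes: 1/2 O, 1/2 B.
Rh cross -/- × -/- → 1 Rh-.
Independent loci: P(type B, Rh-negative) = 1/2 × 1 = 1/2.

1/2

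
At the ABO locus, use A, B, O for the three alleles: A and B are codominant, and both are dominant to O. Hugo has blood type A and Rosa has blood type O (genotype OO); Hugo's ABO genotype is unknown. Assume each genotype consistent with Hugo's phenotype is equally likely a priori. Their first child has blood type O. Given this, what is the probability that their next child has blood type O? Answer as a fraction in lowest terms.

Possible genotypes: Hugo ∈ {AA, AO}; Rosa ∈ {OO}.
Weight each parental genotype pair by prior × P(type-O child):
  AO × OO: posterior weight 1; P(next child type O) = 1/2.
Weighted sum = 1/2.

1/2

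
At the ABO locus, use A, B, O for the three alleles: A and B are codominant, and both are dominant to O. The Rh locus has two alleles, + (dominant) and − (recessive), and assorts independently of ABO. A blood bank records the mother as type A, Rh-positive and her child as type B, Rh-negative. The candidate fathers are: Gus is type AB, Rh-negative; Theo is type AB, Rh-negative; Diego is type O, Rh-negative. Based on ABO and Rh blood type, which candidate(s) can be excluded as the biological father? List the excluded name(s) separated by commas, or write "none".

A candidate is excluded only if no genotype consistent with his phenotype could produce a type B, Rh-negative child with a type A, Rh-positive mother.
Diego (type O, Rh-): no genotype consistent with that phenotype can produce a type-B Rh- child with a type-A mother.

Diego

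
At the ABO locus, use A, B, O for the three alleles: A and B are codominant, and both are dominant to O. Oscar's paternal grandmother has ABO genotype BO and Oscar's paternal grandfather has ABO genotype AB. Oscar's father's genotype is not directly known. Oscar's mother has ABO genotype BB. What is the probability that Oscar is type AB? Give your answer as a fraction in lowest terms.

Oscar's father's ABO genotype from BO × AB: 1/4 AB, 1/4 AO, 1/4 BB, 1/4 BO.
Crossing each possibility with the mother BB and summing P(type AB): 1/4·1/2 + 1/4·1/2 + 1/4·0 + 1/4·0 = 1/4.

1/4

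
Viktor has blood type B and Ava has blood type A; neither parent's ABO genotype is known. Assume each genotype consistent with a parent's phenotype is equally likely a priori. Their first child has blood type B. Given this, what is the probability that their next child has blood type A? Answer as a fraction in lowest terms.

Possible genotypes: Viktor ∈ {I^B I^B, I^B i}; Ava ∈ {I^A I^A, I^A i}.
Weight each parental genotype pair by prior × P(type-B child):
  I^B I^B × I^A i: posterior weight 2/3; P(next child type A) = 0.
  I^B i × I^A i: posterior weight 1/3; P(next child type A) = 1/4.
Weighted sum = 1/12.

1/12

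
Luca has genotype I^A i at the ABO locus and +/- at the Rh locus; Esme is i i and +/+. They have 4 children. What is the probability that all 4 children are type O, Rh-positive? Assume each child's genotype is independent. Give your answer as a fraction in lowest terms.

ABO cross I^A i × i i → 1/2 O, 1/2 A.
Rh cross +/- × +/+ → 1 Rh+; so P(type O, Rh-positive) = 1/2 × 1 = 1/2 per child.
All 4 independent: (1/2)^4 = 1/16.

1/16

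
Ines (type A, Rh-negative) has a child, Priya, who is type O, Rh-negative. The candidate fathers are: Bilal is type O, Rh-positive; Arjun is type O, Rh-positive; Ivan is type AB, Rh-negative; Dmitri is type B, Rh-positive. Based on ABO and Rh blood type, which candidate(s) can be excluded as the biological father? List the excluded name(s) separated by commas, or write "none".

A candidate is excluded only if no genotype consistent with his phenotype could produce a type O, Rh-negative child with a type A, Rh-negative mother.
Ivan (type AB, Rh-): no genotype consistent with that phenotype can produce a type-O Rh- child with a type-A mother.

Ivan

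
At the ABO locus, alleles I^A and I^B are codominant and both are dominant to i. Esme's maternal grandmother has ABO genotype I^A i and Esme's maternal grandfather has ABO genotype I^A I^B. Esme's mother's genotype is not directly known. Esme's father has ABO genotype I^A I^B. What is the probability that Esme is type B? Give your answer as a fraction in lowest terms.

Esme's mother's ABO genotype from I^A i × I^A I^B: 1/4 I^A I^A, 1/4 I^A I^B, 1/4 I^A i, 1/4 I^B i.
Crossing each possibility with the father I^A I^B and summing P(type B): 1/4·0 + 1/4·1/4 + 1/4·1/4 + 1/4·1/2 = 1/4.

1/4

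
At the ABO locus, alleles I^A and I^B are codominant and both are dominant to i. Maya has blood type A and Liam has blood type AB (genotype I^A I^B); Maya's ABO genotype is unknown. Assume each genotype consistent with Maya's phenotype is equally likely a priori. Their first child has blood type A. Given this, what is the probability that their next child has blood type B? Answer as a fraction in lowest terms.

1/8

Possible genotypes: Maya ∈ {I^A I^A, I^A i}; Liam ∈ {I^A I^B}.
Weight each parental genotype pair by prior × P(type-A child):
  I^A I^A × I^A I^B: posterior weight 1/2; P(next child type B) = 0.
  I^A i × I^A I^B: posterior weight 1/2; P(next child type B) = 1/4.
Weighted sum = 1/8.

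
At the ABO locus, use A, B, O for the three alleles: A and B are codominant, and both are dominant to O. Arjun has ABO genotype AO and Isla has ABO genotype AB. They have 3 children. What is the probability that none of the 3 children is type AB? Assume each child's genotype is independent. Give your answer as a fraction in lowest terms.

ABO cross AO × AB → 1/2 A, 1/4 B, 1/4 AB.
So P(type AB) = 1/4 per child.
P(not type AB) = 3/4 for one child; (3/4)^3 = 27/64.

27/64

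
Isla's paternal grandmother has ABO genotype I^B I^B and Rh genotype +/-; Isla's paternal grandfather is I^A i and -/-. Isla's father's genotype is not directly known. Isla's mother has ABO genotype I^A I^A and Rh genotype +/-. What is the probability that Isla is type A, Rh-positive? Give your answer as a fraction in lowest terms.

5/16

Isla's father's ABO genotype from I^B I^B × I^A i: 1/2 I^A I^B, 1/2 I^B i.
Crossing each possibility with the mother I^A I^A and summing P(type A): 1/2·1/2 + 1/2·1/2 = 1/2.
Similarly for Rh via the father's Rh distribution: P(Rh+) = 5/8.
Independent loci: 1/2 × 5/8 = 5/16.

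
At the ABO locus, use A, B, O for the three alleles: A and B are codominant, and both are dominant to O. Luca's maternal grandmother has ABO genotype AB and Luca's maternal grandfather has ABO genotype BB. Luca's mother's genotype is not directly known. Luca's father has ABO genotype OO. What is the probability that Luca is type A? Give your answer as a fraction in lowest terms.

1/4

Luca's mother's ABO genotype from AB × BB: 1/2 AB, 1/2 BB.
Crossing each possibility with the father OO and summing P(type A): 1/2·1/2 + 1/2·0 = 1/4.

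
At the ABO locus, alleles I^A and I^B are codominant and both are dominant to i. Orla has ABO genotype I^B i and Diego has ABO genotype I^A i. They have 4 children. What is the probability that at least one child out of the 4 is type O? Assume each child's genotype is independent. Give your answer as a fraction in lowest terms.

175/256

ABO cross I^B i × I^A i → 1/4 O, 1/4 A, 1/4 B, 1/4 AB.
So P(type O) = 1/4 per child.
P(none) = (3/4)^4 = 81/256; P(at least one) = 1 − 81/256 = 175/256.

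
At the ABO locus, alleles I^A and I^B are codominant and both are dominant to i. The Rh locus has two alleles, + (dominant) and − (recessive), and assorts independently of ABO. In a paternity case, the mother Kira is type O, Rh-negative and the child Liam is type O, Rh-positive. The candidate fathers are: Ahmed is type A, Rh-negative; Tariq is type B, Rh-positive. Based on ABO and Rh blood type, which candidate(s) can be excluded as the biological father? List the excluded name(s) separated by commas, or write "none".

Ahmed

A candidate is excluded only if no genotype consistent with his phenotype could produce a type O, Rh-positive child with a type O, Rh-negative mother.
Ahmed (type A, Rh-): no genotype consistent with that phenotype can produce a type-O Rh+ child with a type-O mother.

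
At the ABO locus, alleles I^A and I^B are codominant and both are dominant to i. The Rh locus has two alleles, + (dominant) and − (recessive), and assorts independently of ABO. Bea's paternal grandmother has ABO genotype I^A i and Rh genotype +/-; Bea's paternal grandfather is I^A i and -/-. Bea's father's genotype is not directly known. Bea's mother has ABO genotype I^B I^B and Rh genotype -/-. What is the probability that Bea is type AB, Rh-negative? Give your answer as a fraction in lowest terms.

3/8

Bea's father's ABO genotype from I^A i × I^A i: 1/4 I^A I^A, 1/2 I^A i, 1/4 i i.
Crossing each possibility with the mother I^B I^B and summing P(type AB): 1/4·1 + 1/2·1/2 + 1/4·0 = 1/2.
Similarly for Rh via the father's Rh distribution: P(Rh-) = 3/4.
Independent loci: 1/2 × 3/4 = 3/8.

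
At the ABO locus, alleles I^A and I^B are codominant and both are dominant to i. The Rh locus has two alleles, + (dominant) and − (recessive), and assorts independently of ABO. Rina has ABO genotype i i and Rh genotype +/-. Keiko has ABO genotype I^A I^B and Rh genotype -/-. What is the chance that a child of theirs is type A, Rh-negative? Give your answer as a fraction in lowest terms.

1/4

ABO cross i i × I^A I^B → offspring phenotypes: 1/2 A, 1/2 B.
Rh cross +/- × -/- → 1/2 Rh+, 1/2 Rh-.
Independent loci: P(type A, Rh-negative) = 1/2 × 1/2 = 1/4.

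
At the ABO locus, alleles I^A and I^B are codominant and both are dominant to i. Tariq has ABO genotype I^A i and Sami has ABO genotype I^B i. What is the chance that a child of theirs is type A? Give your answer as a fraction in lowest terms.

1/4

ABO cross I^A i × I^B i → offspring phenotypes: 1/4 O, 1/4 A, 1/4 B, 1/4 AB.
So P(type A) = 1/4.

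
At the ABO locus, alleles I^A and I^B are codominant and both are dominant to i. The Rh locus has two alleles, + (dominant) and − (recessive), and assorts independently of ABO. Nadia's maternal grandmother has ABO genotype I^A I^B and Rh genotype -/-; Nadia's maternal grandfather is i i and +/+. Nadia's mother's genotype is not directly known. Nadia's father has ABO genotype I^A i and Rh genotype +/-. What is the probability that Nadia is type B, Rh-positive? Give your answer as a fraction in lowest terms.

3/32

Nadia's mother's ABO genotype from I^A I^B × i i: 1/2 I^A i, 1/2 I^B i.
Crossing each possibility with the father I^A i and summing P(type B): 1/2·0 + 1/2·1/4 = 1/8.
Similarly for Rh via the mother's Rh distribution: P(Rh+) = 3/4.
Independent loci: 1/8 × 3/4 = 3/32.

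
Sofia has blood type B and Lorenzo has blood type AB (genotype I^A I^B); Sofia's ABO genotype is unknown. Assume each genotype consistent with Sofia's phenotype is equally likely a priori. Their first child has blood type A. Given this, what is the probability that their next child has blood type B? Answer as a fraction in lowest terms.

Possible genotypes: Sofia ∈ {I^B I^B, I^B i}; Lorenzo ∈ {I^A I^B}.
Weight each parental genotype pair by prior × P(type-A child):
  I^B i × I^A I^B: posterior weight 1; P(next child type B) = 1/2.
Weighted sum = 1/2.

1/2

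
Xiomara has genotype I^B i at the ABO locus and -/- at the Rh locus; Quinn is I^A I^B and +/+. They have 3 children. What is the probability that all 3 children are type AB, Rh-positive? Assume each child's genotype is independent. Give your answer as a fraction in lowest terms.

1/64

ABO cross I^B i × I^A I^B → 1/4 A, 1/2 B, 1/4 AB.
Rh cross -/- × +/+ → 1 Rh+; so P(type AB, Rh-positive) = 1/4 × 1 = 1/4 per child.
All 3 independent: (1/4)^3 = 1/64.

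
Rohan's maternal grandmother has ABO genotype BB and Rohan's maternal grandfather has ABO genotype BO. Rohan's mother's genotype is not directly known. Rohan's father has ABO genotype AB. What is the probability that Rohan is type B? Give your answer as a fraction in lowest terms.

1/2

Rohan's mother's ABO genotype from BB × BO: 1/2 BB, 1/2 BO.
Crossing each possibility with the father AB and summing P(type B): 1/2·1/2 + 1/2·1/2 = 1/2.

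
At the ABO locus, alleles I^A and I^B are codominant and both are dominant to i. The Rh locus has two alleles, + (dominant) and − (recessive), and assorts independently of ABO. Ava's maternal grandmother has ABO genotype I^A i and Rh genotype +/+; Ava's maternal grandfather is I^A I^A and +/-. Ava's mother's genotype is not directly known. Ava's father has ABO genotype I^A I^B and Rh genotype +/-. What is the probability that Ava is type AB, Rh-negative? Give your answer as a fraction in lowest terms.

3/64

Ava's mother's ABO genotype from I^A i × I^A I^A: 1/2 I^A I^A, 1/2 I^A i.
Crossing each possibility with the father I^A I^B and summing P(type AB): 1/2·1/2 + 1/2·1/4 = 3/8.
Similarly for Rh via the mother's Rh distribution: P(Rh-) = 1/8.
Independent loci: 3/8 × 1/8 = 3/64.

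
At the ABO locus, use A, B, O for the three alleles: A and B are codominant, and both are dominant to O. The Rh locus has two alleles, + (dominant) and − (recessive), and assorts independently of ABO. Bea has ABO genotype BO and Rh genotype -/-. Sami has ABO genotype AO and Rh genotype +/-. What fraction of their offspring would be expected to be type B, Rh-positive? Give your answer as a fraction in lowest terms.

ABO cross BO × AO → offspring phenotypes: 1/4 O, 1/4 A, 1/4 B, 1/4 AB.
Rh cross -/- × +/- → 1/2 Rh+, 1/2 Rh-.
Independent loci: P(type B, Rh-positive) = 1/4 × 1/2 = 1/8.

1/8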